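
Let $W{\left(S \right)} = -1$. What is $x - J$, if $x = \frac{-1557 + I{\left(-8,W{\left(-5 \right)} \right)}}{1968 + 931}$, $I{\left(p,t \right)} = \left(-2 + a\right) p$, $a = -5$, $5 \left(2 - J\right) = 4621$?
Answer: $\frac{13359784}{14495} \approx 921.68$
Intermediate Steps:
$J = - \frac{4611}{5}$ ($J = 2 - \frac{4621}{5} = - \frac{4611}{5} \approx -922.2$)
$I{\left(p,t \right)} = - 7 p$ ($I{\left(p,t \right)} = \left(-2 - 5\right) p = - 7 p$)
$x = - \frac{1501}{2899}$ ($x = \frac{-1557 - -56}{1968 + 931} = \frac{-1557 + 56}{2899} = \left(-1501\right) \frac{1}{2899} = - \frac{1501}{2899} \approx -0.51777$)
$x - J = - \frac{1501}{2899} - - \frac{4611}{5} = - \frac{1501}{2899} + \frac{4611}{5} = \frac{13359784}{14495}$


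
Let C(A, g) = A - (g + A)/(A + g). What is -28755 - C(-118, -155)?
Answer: -28636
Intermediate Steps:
C(A, g) = -1 + A (C(A, g) = A - (A + g)/(A + g) = A - 1*1 = A - 1 = -1 + A)
-28755 - C(-118, -155) = -28755 - (-1 - 118) = -28755 - 1*(-119) = -28755 + 119 = -28636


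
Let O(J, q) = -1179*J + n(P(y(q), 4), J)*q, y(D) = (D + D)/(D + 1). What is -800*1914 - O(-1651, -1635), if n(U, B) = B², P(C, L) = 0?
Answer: 4453206906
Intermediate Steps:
y(D) = 2*D/(1 + D) (y(D) = (2*D)/(1 + D) = 2*D/(1 + D))
O(J, q) = -1179*J + q*J² (O(J, q) = -1179*J + J²*q = -1179*J + q*J²)
-800*1914 - O(-1651, -1635) = -800*1914 - (-1651)*(-1179 - 1651*(-1635)) = -1531200 - (-1651)*(-1179 + 2699385) = -1531200 - (-1651)*2698206 = -1531200 - 1*(-4454738106) = -1531200 + 4454738106 = 4453206906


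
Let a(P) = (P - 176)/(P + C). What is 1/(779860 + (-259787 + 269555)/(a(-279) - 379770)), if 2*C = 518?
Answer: 1518989/1184598722468 ≈ 1.2823e-6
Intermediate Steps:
C = 259 (C = (½)*518 = 259)
a(P) = (-176 + P)/(259 + P) (a(P) = (P - 176)/(P + 259) = (-176 + P)/(259 + P))
1/(779860 + (-259787 + 269555)/(a(-279) - 379770)) = 1/(779860 + (-259787 + 269555)/((-176 - 279)/(259 - 279) - 379770)) = 1/(779860 + 9768/(-455/(-20) - 379770)) = 1/(779860 + 9768/(-1/20*(-455) - 379770)) = 1/(779860 + 9768/(91/4 - 379770)) = 1/(779860 + 9768/(-1518989/4)) = 1/(779860 + 9768*(-4/1518989)) = 1/(779860 - 39072/1518989) = 1/(1184598722468/1518989) = 1518989/1184598722468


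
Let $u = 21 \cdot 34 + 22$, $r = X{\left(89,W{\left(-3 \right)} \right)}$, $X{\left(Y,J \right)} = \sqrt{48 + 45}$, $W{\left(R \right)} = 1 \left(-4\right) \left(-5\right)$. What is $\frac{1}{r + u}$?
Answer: $\frac{736}{541603} - \frac{\sqrt{93}}{541603} \approx 0.0013411$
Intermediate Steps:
$W{\left(R \right)} = 20$ ($W{\left(R \right)} = \left(-4\right) \left(-5\right) = 20$)
$X{\left(Y,J \right)} = \sqrt{93}$
$r = \sqrt{93} \approx 9.6436$
$u = 736$ ($u = 714 + 22 = 736$)
$\frac{1}{r + u} = \frac{1}{\sqrt{93} + 736} = \frac{1}{736 + \sqrt{93}}$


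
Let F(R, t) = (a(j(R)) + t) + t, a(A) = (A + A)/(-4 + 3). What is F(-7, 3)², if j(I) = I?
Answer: 400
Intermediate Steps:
a(A) = -2*A (a(A) = (2*A)/(-1) = (2*A)*(-1) = -2*A)
F(R, t) = -2*R + 2*t (F(R, t) = (-2*R + t) + t = (t - 2*R) + t = -2*R + 2*t)
F(-7, 3)² = (-2*(-7) + 2*3)² = (14 + 6)² = 20² = 400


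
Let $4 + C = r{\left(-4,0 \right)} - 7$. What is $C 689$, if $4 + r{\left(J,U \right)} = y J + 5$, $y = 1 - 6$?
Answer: $6890$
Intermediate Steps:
$y = -5$ ($y = 1 - 6 = -5$)
$r{\left(J,U \right)} = 1 - 5 J$ ($r{\left(J,U \right)} = -4 - \left(-5 + 5 J\right) = 1 - 5 J$)
$C = 10$ ($C = -4 + \left(\left(1 - -20\right) - 7\right) = -4 + \left(\left(1 + 20\right) - 7\right) = -4 + \left(21 - 7\right) = -4 + 14 = 10$)
$C 689 = 10 \cdot 689 = 6890$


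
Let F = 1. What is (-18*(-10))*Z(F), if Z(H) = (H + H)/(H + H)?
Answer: 180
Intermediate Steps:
Z(H) = 1 (Z(H) = (2*H)/((2*H)) = (2*H)*(1/(2*H)) = 1)
(-18*(-10))*Z(F) = -18*(-10)*1 = 180*1 = 180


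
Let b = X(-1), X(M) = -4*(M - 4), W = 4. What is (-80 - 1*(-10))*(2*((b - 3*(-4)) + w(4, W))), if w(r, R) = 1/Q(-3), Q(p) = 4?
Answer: -4515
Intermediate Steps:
X(M) = 16 - 4*M (X(M) = -4*(-4 + M) = 16 - 4*M)
b = 20 (b = 16 - 4*(-1) = 16 + 4 = 20)
w(r, R) = ¼ (w(r, R) = 1/4 = ¼)
(-80 - 1*(-10))*(2*((b - 3*(-4)) + w(4, W))) = (-80 - 1*(-10))*(2*((20 - 3*(-4)) + ¼)) = (-80 + 10)*(2*((20 + 12) + ¼)) = -140*(32 + ¼) = -140*129/4 = -70*129/2 = -4515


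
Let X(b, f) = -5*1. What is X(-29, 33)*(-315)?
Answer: 1575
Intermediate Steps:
X(b, f) = -5
X(-29, 33)*(-315) = -5*(-315) = 1575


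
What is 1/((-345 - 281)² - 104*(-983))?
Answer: 1/494108 ≈ 2.0238e-6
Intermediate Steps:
1/((-345 - 281)² - 104*(-983)) = 1/((-626)² + 102232) = 1/(391876 + 102232) = 1/494108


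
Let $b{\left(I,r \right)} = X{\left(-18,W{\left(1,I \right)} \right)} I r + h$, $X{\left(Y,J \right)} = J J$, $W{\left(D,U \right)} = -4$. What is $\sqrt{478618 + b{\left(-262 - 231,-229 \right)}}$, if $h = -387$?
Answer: $\sqrt{2284583} \approx 1511.5$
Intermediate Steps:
$X{\left(Y,J \right)} = J^{2}$
$b{\left(I,r \right)} = -387 + 16 I r$ ($b{\left(I,r \right)} = \left(-4\right)^{2} I r - 387 = 16 I r - 387 = -387 + 16 I r$)
$\sqrt{478618 + b{\left(-262 - 231,-229 \right)}} = \sqrt{478618 - \left(387 - 16 \left(-262 - 231\right) \left(-229\right)\right)} = \sqrt{478618 - \left(387 + 7888 \left(-229\right)\right)} = \sqrt{478618 + \left(-387 + 1806352\right)} = \sqrt{478618 + 1805965} = \sqrt{2284583}$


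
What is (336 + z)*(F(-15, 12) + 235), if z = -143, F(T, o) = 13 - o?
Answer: 45548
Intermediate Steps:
(336 + z)*(F(-15, 12) + 235) = (336 - 143)*((13 - 1*12) + 235) = 193*((13 - 12) + 235) = 193*(1 + 235) = 193*236 = 45548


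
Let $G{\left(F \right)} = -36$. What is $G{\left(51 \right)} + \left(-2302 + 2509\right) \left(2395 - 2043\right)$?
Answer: $72828$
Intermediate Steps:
$G{\left(51 \right)} + \left(-2302 + 2509\right) \left(2395 - 2043\right) = -36 + \left(-2302 + 2509\right) \left(2395 - 2043\right) = -36 + 207 \cdot 352 = -36 + 72864 = 72828$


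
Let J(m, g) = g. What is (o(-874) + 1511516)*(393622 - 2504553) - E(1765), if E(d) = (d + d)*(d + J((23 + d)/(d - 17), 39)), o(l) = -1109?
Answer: -3188371327037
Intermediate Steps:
E(d) = 2*d*(39 + d) (E(d) = (d + d)*(d + 39) = (2*d)*(39 + d) = 2*d*(39 + d))
(o(-874) + 1511516)*(393622 - 2504553) - E(1765) = (-1109 + 1511516)*(393622 - 2504553) - 2*1765*(39 + 1765) = 1510407*(-2110931) - 2*1765*1804 = -3188364958917 - 1*6368120 = -3188364958917 - 6368120 = -3188371327037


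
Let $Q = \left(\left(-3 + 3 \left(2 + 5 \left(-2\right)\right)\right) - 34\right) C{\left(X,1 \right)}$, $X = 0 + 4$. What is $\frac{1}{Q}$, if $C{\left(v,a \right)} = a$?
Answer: $- \frac{1}{61} \approx -0.016393$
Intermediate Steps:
$X = 4$
$Q = -61$ ($Q = \left(\left(-3 + 3 \left(2 + 5 \left(-2\right)\right)\right) - 34\right) 1 = \left(\left(-3 + 3 \left(2 - 10\right)\right) - 34\right) 1 = \left(\left(-3 + 3 \left(-8\right)\right) - 34\right) 1 = \left(\left(-3 - 24\right) - 34\right) 1 = \left(-27 - 34\right) 1 = \left(-61\right) 1 = -61$)
$\frac{1}{Q} = \frac{1}{-61} = - \frac{1}{61}$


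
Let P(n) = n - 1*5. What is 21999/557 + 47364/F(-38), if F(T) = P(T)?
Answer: -25435791/23951 ≈ -1062.0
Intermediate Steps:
P(n) = -5 + n (P(n) = n - 5 = -5 + n)
F(T) = -5 + T
21999/557 + 47364/F(-38) = 21999/557 + 47364/(-5 - 38) = 21999*(1/557) + 47364/(-43) = 21999/557 + 47364*(-1/43) = 21999/557 - 47364/43 = -25435791/23951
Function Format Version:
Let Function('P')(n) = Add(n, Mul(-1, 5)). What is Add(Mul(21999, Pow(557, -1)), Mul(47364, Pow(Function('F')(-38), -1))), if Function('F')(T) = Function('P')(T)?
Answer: Rational(-25435791, 23951) ≈ -1062.0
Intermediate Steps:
Function('P')(n) = Add(-5, n) (Function('P')(n) = Add(n, -5) = Add(-5, n))
Function('F')(T) = Add(-5, T)
Add(Mul(21999, Pow(557, -1)), Mul(47364, Pow(Function('F')(-38), -1))) = Add(Mul(21999, Pow(557, -1)), Mul(47364, Pow(Add(-5, -38), -1))) = Add(Mul(21999, Rational(1, 557)), Mul(47364, Pow(-43, -1))) = Add(Rational(21999, 557), Mul(47364, Rational(-1, 43))) = Add(Rational(21999, 557), Rational(-47364, 43)) = Rational(-25435791, 23951)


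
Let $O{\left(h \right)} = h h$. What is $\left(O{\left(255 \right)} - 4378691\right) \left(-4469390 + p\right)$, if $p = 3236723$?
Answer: $5317313727222$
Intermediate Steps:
$O{\left(h \right)} = h^{2}$
$\left(O{\left(255 \right)} - 4378691\right) \left(-4469390 + p\right) = \left(255^{2} - 4378691\right) \left(-4469390 + 3236723\right) = \left(65025 - 4378691\right) \left(-1232667\right) = \left(-4313666\right) \left(-1232667\right) = 5317313727222$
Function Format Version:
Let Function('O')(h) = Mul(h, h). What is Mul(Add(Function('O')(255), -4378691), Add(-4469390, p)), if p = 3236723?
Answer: 5317313727222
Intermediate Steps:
Function('O')(h) = Pow(h, 2)
Mul(Add(Function('O')(255), -4378691), Add(-4469390, p)) = Mul(Add(Pow(255, 2), -4378691), Add(-4469390, 3236723)) = Mul(Add(65025, -4378691), -1232667) = Mul(-4313666, -1232667) = 5317313727222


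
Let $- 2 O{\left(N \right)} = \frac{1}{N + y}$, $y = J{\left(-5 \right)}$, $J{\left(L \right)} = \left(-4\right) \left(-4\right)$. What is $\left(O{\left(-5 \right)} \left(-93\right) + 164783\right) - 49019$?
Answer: $\frac{2546901}{22} \approx 1.1577 \cdot 10^{5}$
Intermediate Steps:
$J{\left(L \right)} = 16$
$y = 16$
$O{\left(N \right)} = - \frac{1}{2 \left(16 + N\right)}$ ($O{\left(N \right)} = - \frac{1}{2 \left(N + 16\right)} = - \frac{1}{2 \left(16 + N\right)}$)
$\left(O{\left(-5 \right)} \left(-93\right) + 164783\right) - 49019 = \left(- \frac{1}{32 + 2 \left(-5\right)} \left(-93\right) + 164783\right) - 49019 = \left(- \frac{1}{32 - 10} \left(-93\right) + 164783\right) - 49019 = \left(- \frac{1}{22} \left(-93\right) + 164783\right) - 49019 = \left(\left(-1\right) \frac{1}{22} \left(-93\right) + 164783\right) - 49019 = \left(\left(- \frac{1}{22}\right) \left(-93\right) + 164783\right) - 49019 = \left(\frac{93}{22} + 164783\right) - 49019 = \frac{3625319}{22} - 49019 = \frac{2546901}{22}$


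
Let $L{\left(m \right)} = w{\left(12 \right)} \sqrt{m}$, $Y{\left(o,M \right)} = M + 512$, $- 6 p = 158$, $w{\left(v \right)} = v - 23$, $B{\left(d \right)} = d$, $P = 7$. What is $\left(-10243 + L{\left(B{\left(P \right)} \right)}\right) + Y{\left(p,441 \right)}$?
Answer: $-9290 - 11 \sqrt{7} \approx -9319.1$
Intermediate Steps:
$w{\left(v \right)} = -23 + v$
$p = - \frac{79}{3}$ ($p = \left(- \frac{1}{6}\right) 158 = - \frac{79}{3} \approx -26.333$)
$Y{\left(o,M \right)} = 512 + M$
$L{\left(m \right)} = - 11 \sqrt{m}$ ($L{\left(m \right)} = \left(-23 + 12\right) \sqrt{m} = - 11 \sqrt{m}$)
$\left(-10243 + L{\left(B{\left(P \right)} \right)}\right) + Y{\left(p,441 \right)} = \left(-10243 - 11 \sqrt{7}\right) + \left(512 + 441\right) = \left(-10243 - 11 \sqrt{7}\right) + 953 = -9290 - 11 \sqrt{7}$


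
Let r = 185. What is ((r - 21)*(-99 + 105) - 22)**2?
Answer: 925444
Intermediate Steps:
((r - 21)*(-99 + 105) - 22)**2 = ((185 - 21)*(-99 + 105) - 22)**2 = (164*6 - 22)**2 = (984 - 22)**2 = 962**2 = 925444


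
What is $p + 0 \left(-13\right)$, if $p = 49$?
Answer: $49$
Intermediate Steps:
$p + 0 \left(-13\right) = 49 + 0 \left(-13\right) = 49 + 0 = 49$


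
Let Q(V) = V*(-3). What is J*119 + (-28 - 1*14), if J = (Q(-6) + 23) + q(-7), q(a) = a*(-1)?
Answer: 5670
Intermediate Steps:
q(a) = -a
Q(V) = -3*V
J = 48 (J = (-3*(-6) + 23) - 1*(-7) = (18 + 23) + 7 = 41 + 7 = 48)
J*119 + (-28 - 1*14) = 48*119 + (-28 - 1*14) = 5712 + (-28 - 14) = 5712 - 42 = 5670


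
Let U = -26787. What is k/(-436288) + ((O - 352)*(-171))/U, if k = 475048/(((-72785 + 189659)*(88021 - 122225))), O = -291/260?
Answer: -16777944264951071179/7442954172169663680 ≈ -2.2542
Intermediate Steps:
O = -291/260 (O = -291*1/260 = -291/260 ≈ -1.1192)
k = -3493/29393811 (k = 475048/((116874*(-34204))) = 475048/(-3997558296) = 475048*(-1/3997558296) = -3493/29393811 ≈ -0.00011883)
k/(-436288) + ((O - 352)*(-171))/U = -3493/29393811/(-436288) + ((-291/260 - 352)*(-171))/(-26787) = -3493/29393811*(-1/436288) - 91811/260*(-171)*(-1/26787) = 3493/12824167013568 + (15699681/260)*(-1/26787) = 3493/12824167013568 - 5233227/2321540 = -16777944264951071179/7442954172169663680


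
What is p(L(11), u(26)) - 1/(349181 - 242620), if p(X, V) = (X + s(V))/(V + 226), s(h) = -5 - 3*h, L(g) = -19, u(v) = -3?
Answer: -1598638/23763103 ≈ -0.067274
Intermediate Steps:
p(X, V) = (-5 + X - 3*V)/(226 + V) (p(X, V) = (X + (-5 - 3*V))/(V + 226) = (-5 + X - 3*V)/(226 + V))
p(L(11), u(26)) - 1/(349181 - 242620) = (-5 - 19 - 3*(-3))/(226 - 3) - 1/(349181 - 242620) = (-5 - 19 + 9)/223 - 1/106561 = (1/223)*(-15) - 1*1/106561 = -15/223 - 1/106561 = -1598638/23763103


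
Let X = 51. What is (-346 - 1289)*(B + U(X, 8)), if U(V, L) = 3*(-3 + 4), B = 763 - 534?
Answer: -379320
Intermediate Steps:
B = 229
U(V, L) = 3 (U(V, L) = 3*1 = 3)
(-346 - 1289)*(B + U(X, 8)) = (-346 - 1289)*(229 + 3) = -1635*232 = -379320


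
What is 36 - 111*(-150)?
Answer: 16686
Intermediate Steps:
36 - 111*(-150) = 36 + 16650 = 16686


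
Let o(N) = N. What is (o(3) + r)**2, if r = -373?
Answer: 136900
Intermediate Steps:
(o(3) + r)**2 = (3 - 373)**2 = (-370)**2 = 136900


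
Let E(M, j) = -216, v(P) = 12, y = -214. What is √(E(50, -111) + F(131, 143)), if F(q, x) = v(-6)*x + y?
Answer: √1286 ≈ 35.861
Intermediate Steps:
F(q, x) = -214 + 12*x (F(q, x) = 12*x - 214 = -214 + 12*x)
√(E(50, -111) + F(131, 143)) = √(-216 + (-214 + 12*143)) = √(-216 + (-214 + 1716)) = √(-216 + 1502) = √1286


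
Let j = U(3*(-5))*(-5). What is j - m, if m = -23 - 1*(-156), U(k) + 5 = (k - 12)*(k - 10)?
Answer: -3483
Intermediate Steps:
U(k) = -5 + (-12 + k)*(-10 + k) (U(k) = -5 + (k - 12)*(k - 10) = -5 + (-12 + k)*(-10 + k))
m = 133 (m = -23 + 156 = 133)
j = -3350 (j = (115 + (3*(-5))² - 66*(-5))*(-5) = (115 + (-15)² - 22*(-15))*(-5) = (115 + 225 + 330)*(-5) = 670*(-5) = -3350)
j - m = -3350 - 1*133 = -3350 - 133 = -3483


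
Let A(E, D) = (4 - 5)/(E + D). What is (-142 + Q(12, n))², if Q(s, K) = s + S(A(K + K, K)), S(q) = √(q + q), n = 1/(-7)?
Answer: (390 - √42)²/9 ≈ 16343.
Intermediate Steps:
n = -⅐ ≈ -0.14286
A(E, D) = -1/(D + E)
S(q) = √2*√q (S(q) = √(2*q) = √2*√q)
Q(s, K) = s + √6*√(-1/K)/3 (Q(s, K) = s + √2*√(-1/(K + (K + K))) = s + √2*√(-1/(K + 2*K)) = s + √2*√(-1/(3*K)) = s + √2*(√3*√(-1/K)/3) = s + √6*√(-1/K)/3)
(-142 + Q(12, n))² = (-142 + (12 + √6*√(-1/(-⅐))/3))² = (-142 + (12 + √6*√(-1*(-7))/3))² = (-142 + (12 + √6*√7/3))² = (-142 + (12 + √42/3))² = (-130 + √42/3)²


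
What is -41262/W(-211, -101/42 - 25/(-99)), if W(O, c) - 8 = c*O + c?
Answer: -1361646/15179 ≈ -89.706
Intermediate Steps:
W(O, c) = 8 + c + O*c (W(O, c) = 8 + (c*O + c) = 8 + (O*c + c) = 8 + (c + O*c) = 8 + c + O*c)
-41262/W(-211, -101/42 - 25/(-99)) = -41262/(8 + (-101/42 - 25/(-99)) - 211*(-101/42 - 25/(-99))) = -41262/(8 + (-101*1/42 - 25*(-1/99)) - 211*(-101*1/42 - 25*(-1/99))) = -41262/(8 + (-101/42 + 25/99) - 211*(-101/42 + 25/99)) = -41262/(8 - 2983/1386 - 211*(-2983/1386)) = -41262/(8 - 2983/1386 + 629413/1386) = -41262/15179/33 = -41262*33/15179 = -1361646/15179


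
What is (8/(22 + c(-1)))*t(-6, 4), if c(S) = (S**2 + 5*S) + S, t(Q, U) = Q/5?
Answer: -48/85 ≈ -0.56471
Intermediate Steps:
t(Q, U) = Q/5 (t(Q, U) = Q*(1/5) = Q/5)
c(S) = S**2 + 6*S
(8/(22 + c(-1)))*t(-6, 4) = (8/(22 - (6 - 1)))*((1/5)*(-6)) = (8/(22 - 1*5))*(-6/5) = (8/(22 - 5))*(-6/5) = (8/17)*(-6/5) = -48/85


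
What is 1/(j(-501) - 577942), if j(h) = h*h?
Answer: -1/326941 ≈ -3.0587e-6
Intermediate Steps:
j(h) = h²
1/(j(-501) - 577942) = 1/((-501)² - 577942) = 1/(251001 - 577942) = 1/(-326941) = -1/326941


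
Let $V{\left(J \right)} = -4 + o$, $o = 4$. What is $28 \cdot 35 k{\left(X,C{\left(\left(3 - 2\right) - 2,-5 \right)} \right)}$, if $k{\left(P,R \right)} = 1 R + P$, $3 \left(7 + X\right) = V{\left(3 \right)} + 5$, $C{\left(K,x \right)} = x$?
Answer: $- \frac{30380}{3} \approx -10127.0$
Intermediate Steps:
$V{\left(J \right)} = 0$ ($V{\left(J \right)} = -4 + 4 = 0$)
$X = - \frac{16}{3}$ ($X = -7 + \frac{0 + 5}{3} = -7 + \frac{1}{3} \cdot 5 = -7 + \frac{5}{3} = - \frac{16}{3} \approx -5.3333$)
$k{\left(P,R \right)} = P + R$ ($k{\left(P,R \right)} = R + P = P + R$)
$28 \cdot 35 k{\left(X,C{\left(\left(3 - 2\right) - 2,-5 \right)} \right)} = 28 \cdot 35 \left(- \frac{16}{3} - 5\right) = 980 \left(- \frac{31}{3}\right) = - \frac{30380}{3}$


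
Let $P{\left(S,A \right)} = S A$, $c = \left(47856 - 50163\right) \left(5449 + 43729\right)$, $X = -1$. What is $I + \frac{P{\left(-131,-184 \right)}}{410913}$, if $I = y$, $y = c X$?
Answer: $\frac{46619578062902}{410913} \approx 1.1345 \cdot 10^{8}$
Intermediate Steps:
$c = -113453646$ ($c = \left(-2307\right) 49178 = -113453646$)
$y = 113453646$ ($y = \left(-113453646\right) \left(-1\right) = 113453646$)
$P{\left(S,A \right)} = A S$
$I = 113453646$
$I + \frac{P{\left(-131,-184 \right)}}{410913} = 113453646 + \frac{\left(-184\right) \left(-131\right)}{410913} = 113453646 + 24104 \cdot \frac{1}{410913} = 113453646 + \frac{24104}{410913} = \frac{46619578062902}{410913}$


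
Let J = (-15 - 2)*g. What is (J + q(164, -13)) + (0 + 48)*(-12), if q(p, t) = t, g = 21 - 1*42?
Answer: -232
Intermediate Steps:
g = -21 (g = 21 - 42 = -21)
J = 357 (J = (-15 - 2)*(-21) = -17*(-21) = 357)
(J + q(164, -13)) + (0 + 48)*(-12) = (357 - 13) + (0 + 48)*(-12) = 344 + 48*(-12) = 344 - 576 = -232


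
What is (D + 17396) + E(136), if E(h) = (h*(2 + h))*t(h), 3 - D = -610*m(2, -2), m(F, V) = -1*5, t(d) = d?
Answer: 2566797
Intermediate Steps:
m(F, V) = -5
D = -3047 (D = 3 - (-610)*(-5) = 3 - 1*3050 = 3 - 3050 = -3047)
E(h) = h**2*(2 + h) (E(h) = (h*(2 + h))*h = h**2*(2 + h))
(D + 17396) + E(136) = (-3047 + 17396) + 136**2*(2 + 136) = 14349 + 18496*138 = 14349 + 2552448 = 2566797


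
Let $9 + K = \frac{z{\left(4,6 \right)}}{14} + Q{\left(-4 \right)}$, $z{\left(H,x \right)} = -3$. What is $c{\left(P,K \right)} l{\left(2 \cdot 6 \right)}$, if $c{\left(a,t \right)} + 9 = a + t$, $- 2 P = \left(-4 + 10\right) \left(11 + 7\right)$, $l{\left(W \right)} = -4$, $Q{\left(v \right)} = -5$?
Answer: $\frac{2162}{7} \approx 308.86$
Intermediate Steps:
$P = -54$ ($P = - \frac{\left(-4 + 10\right) \left(11 + 7\right)}{2} = - \frac{6 \cdot 18}{2} = \left(- \frac{1}{2}\right) 108 = -54$)
$K = - \frac{199}{14}$ ($K = -9 - \left(5 + \frac{3}{14}\right) = -9 - \frac{73}{14} = - \frac{199}{14} \approx -14.214$)
$c{\left(a,t \right)} = -9 + a + t$ ($c{\left(a,t \right)} = -9 + \left(a + t\right) = -9 + a + t$)
$c{\left(P,K \right)} l{\left(2 \cdot 6 \right)} = \left(-9 - 54 - \frac{199}{14}\right) \left(-4\right) = \left(- \frac{1081}{14}\right) \left(-4\right) = \frac{2162}{7}$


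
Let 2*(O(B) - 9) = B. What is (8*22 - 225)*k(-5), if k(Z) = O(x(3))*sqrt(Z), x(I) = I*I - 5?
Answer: -539*I*sqrt(5) ≈ -1205.2*I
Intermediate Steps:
x(I) = -5 + I**2 (x(I) = I**2 - 5 = -5 + I**2)
O(B) = 9 + B/2
k(Z) = 11*sqrt(Z) (k(Z) = (9 + (-5 + 3**2)/2)*sqrt(Z) = (9 + (-5 + 9)/2)*sqrt(Z) = (9 + (1/2)*4)*sqrt(Z) = (9 + 2)*sqrt(Z) = 11*sqrt(Z))
(8*22 - 225)*k(-5) = (8*22 - 225)*(11*sqrt(-5)) = (176 - 225)*(11*(I*sqrt(5))) = -539*I*sqrt(5)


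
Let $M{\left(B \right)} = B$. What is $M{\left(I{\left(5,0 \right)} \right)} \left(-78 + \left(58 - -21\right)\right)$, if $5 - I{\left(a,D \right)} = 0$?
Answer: $5$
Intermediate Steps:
$I{\left(a,D \right)} = 5$ ($I{\left(a,D \right)} = 5 - 0 = 5 + 0 = 5$)
$M{\left(I{\left(5,0 \right)} \right)} \left(-78 + \left(58 - -21\right)\right) = 5 \left(-78 + \left(58 - -21\right)\right) = 5 \left(-78 + \left(58 + 21\right)\right) = 5 \left(-78 + 79\right) = 5 \cdot 1 = 5$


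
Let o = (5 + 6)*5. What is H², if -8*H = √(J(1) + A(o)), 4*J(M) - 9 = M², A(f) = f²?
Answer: 6055/128 ≈ 47.305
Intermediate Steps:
o = 55 (o = 11*5 = 55)
J(M) = 9/4 + M²/4
H = -√12110/16 (H = -√((9/4 + (¼)*1²) + 55²)/8 = -√((9/4 + (¼)*1) + 3025)/8 = -√((9/4 + ¼) + 3025)/8 = -√(5/2 + 3025)/8 = -√12110/16 ≈ -6.8778)
H² = (-√12110/16)² = 6055/128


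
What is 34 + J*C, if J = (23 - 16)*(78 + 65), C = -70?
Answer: -70036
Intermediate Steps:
J = 1001 (J = 7*143 = 1001)
34 + J*C = 34 + 1001*(-70) = 34 - 70070 = -70036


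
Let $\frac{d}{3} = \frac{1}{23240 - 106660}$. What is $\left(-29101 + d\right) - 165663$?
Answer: $- \frac{16247212883}{83420} \approx -1.9476 \cdot 10^{5}$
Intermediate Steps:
$d = - \frac{3}{83420}$ ($d = \frac{3}{23240 - 106660} = \frac{3}{-83420} = 3 \left(- \frac{1}{83420}\right) = - \frac{3}{83420} \approx -3.5963 \cdot 10^{-5}$)
$\left(-29101 + d\right) - 165663 = \left(-29101 - \frac{3}{83420}\right) - 165663 = - \frac{2427605423}{83420} - 165663 = - \frac{16247212883}{83420}$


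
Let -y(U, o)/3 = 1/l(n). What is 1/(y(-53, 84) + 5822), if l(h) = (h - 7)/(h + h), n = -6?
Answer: 13/75650 ≈ 0.00017184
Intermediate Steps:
l(h) = (-7 + h)/(2*h) (l(h) = (-7 + h)/((2*h)) = (-7 + h)*(1/(2*h)) = (-7 + h)/(2*h))
y(U, o) = -36/13 (y(U, o) = -3*(-12/(-7 - 6)) = -3/((½)*(-⅙)*(-13)) = -3/13/12 = -3*12/13 = -36/13)
1/(y(-53, 84) + 5822) = 1/(-36/13 + 5822) = 1/(75650/13) = 13/75650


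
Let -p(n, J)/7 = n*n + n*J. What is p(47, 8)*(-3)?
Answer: 54285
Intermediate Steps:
p(n, J) = -7*n² - 7*J*n (p(n, J) = -7*(n*n + n*J) = -7*(n² + J*n) = -7*n² - 7*J*n)
p(47, 8)*(-3) = -7*47*(8 + 47)*(-3) = -7*47*55*(-3) = -18095*(-3) = 54285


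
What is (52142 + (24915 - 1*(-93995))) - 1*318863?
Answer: -147811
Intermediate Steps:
(52142 + (24915 - 1*(-93995))) - 1*318863 = (52142 + (24915 + 93995)) - 318863 = (52142 + 118910) - 318863 = 171052 - 318863 = -147811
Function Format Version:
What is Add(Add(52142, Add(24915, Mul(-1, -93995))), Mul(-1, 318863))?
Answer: -147811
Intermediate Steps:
Add(Add(52142, Add(24915, Mul(-1, -93995))), Mul(-1, 318863)) = Add(Add(52142, Add(24915, 93995)), -318863) = Add(Add(52142, 118910), -318863) = Add(171052, -318863) = -147811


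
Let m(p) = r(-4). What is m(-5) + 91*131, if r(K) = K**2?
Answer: 11937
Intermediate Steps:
m(p) = 16 (m(p) = (-4)**2 = 16)
m(-5) + 91*131 = 16 + 91*131 = 16 + 11921 = 11937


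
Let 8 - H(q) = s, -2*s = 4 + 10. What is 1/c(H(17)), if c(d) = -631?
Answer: -1/631 ≈ -0.0015848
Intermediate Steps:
s = -7 (s = -(4 + 10)/2 = -½*14 = -7)
H(q) = 15 (H(q) = 8 - 1*(-7) = 8 + 7 = 15)
1/c(H(17)) = 1/(-631) = -1/631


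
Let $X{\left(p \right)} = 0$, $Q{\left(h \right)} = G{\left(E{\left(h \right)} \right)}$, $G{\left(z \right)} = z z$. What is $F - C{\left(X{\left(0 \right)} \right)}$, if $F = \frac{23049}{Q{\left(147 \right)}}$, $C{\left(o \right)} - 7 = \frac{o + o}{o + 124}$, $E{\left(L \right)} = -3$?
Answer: $2554$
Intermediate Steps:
$G{\left(z \right)} = z^{2}$
$Q{\left(h \right)} = 9$ ($Q{\left(h \right)} = \left(-3\right)^{2} = 9$)
$C{\left(o \right)} = 7 + \frac{2 o}{124 + o}$ ($C{\left(o \right)} = 7 + \frac{o + o}{o + 124} = 7 + \frac{2 o}{124 + o}$)
$F = 2561$ ($F = \frac{23049}{9} = 23049 \cdot \frac{1}{9} = 2561$)
$F - C{\left(X{\left(0 \right)} \right)} = 2561 - \frac{868 + 9 \cdot 0}{124 + 0} = 2561 - \frac{868 + 0}{124} = 2561 - \frac{1}{124} \cdot 868 = 2561 - 7 = 2554$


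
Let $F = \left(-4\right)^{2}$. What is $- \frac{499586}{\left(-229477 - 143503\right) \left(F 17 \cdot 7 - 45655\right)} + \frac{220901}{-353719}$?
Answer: $- \frac{106026294414421}{169766892859930} \approx -0.62454$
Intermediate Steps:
$F = 16$
$- \frac{499586}{\left(-229477 - 143503\right) \left(F 17 \cdot 7 - 45655\right)} + \frac{220901}{-353719} = - \frac{499586}{\left(-229477 - 143503\right) \left(16 \cdot 17 \cdot 7 - 45655\right)} + \frac{220901}{-353719} = - \frac{499586}{\left(-372980\right) \left(272 \cdot 7 - 45655\right)} + 220901 \left(- \frac{1}{353719}\right) = - \frac{499586}{\left(-372980\right) \left(1904 - 45655\right)} - \frac{220901}{353719} = - \frac{499586}{\left(-372980\right) \left(-43751\right)} - \frac{220901}{353719} = - \frac{499586}{16318247980} - \frac{220901}{353719} = \left(-499586\right) \frac{1}{16318247980} - \frac{220901}{353719} = - \frac{249793}{8159123990} - \frac{220901}{353719} = - \frac{106026294414421}{169766892859930}$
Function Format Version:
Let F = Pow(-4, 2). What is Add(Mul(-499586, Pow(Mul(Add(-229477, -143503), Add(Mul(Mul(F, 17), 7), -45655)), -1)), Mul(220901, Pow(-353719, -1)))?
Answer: Rational(-106026294414421, 169766892859930) ≈ -0.62454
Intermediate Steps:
F = 16
Add(Mul(-499586, Pow(Mul(Add(-229477, -143503), Add(Mul(Mul(F, 17), 7), -45655)), -1)), Mul(220901, Pow(-353719, -1))) = Add(Mul(-499586, Pow(Mul(Add(-229477, -143503), Add(Mul(Mul(16, 17), 7), -45655)), -1)), Mul(220901, Pow(-353719, -1))) = Add(Mul(-499586, Pow(Mul(-372980, Add(Mul(272, 7), -45655)), -1)), Mul(220901, Rational(-1, 353719))) = Add(Mul(-499586, Pow(Mul(-372980, Add(1904, -45655)), -1)), Rational(-220901, 353719)) = Add(Mul(-499586, Pow(Mul(-372980, -43751), -1)), Rational(-220901, 353719)) = Add(Mul(-499586, Pow(16318247980, -1)), Rational(-220901, 353719)) = Add(Mul(-499586, Rational(1, 16318247980)), Rational(-220901, 353719)) = Add(Rational(-249793, 8159123990), Rational(-220901, 353719)) = Rational(-106026294414421, 169766892859930)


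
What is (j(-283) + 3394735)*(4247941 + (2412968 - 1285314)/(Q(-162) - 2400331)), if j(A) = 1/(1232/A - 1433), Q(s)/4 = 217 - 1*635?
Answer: 14089897530673967668813938/977065162313 ≈ 1.4421e+13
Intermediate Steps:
Q(s) = -1672 (Q(s) = 4*(217 - 1*635) = 4*(217 - 635) = 4*(-418) = -1672)
j(A) = 1/(-1433 + 1232/A)
(j(-283) + 3394735)*(4247941 + (2412968 - 1285314)/(Q(-162) - 2400331)) = (-1*(-283)/(-1232 + 1433*(-283)) + 3394735)*(4247941 + (2412968 - 1285314)/(-1672 - 2400331)) = (-1*(-283)/(-1232 - 405539) + 3394735)*(4247941 + 1127654/(-2402003)) = (-1*(-283)/(-406771) + 3394735)*(4247941 + 1127654*(-1/2402003)) = (-1*(-283)*(-1/406771) + 3394735)*(4247941 - 1127654/2402003) = (-283/406771 + 3394735)*(10203565898169/2402003) = (1380879750402/406771)*(10203565898169/2402003) = 14089897530673967668813938/977065162313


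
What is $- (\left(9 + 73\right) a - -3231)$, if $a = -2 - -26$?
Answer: $-5199$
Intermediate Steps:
$a = 24$ ($a = -2 + 26 = 24$)
$- (\left(9 + 73\right) a - -3231) = - (\left(9 + 73\right) 24 - -3231) = - (82 \cdot 24 + 3231) = - (1968 + 3231) = \left(-1\right) 5199 = -5199$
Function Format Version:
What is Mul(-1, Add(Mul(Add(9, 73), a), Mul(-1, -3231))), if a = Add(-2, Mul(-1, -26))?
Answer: -5199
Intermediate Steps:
a = 24 (a = Add(-2, 26) = 24)
Mul(-1, Add(Mul(Add(9, 73), a), Mul(-1, -3231))) = Mul(-1, Add(Mul(Add(9, 73), 24), Mul(-1, -3231))) = Mul(-1, Add(Mul(82, 24), 3231)) = Mul(-1, Add(1968, 3231)) = Mul(-1, 5199) = -5199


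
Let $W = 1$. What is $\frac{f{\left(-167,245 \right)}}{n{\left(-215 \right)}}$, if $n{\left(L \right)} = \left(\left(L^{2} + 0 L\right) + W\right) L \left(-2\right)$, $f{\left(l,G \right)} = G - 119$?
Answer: $\frac{63}{9938590} \approx 6.3389 \cdot 10^{-6}$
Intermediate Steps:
$f{\left(l,G \right)} = -119 + G$
$n{\left(L \right)} = - 2 L \left(1 + L^{2}\right)$ ($n{\left(L \right)} = \left(\left(L^{2} + 0 L\right) + 1\right) L \left(-2\right) = \left(\left(L^{2} + 0\right) + 1\right) L \left(-2\right) = \left(L^{2} + 1\right) L \left(-2\right) = \left(1 + L^{2}\right) L \left(-2\right) = L \left(1 + L^{2}\right) \left(-2\right) = - 2 L \left(1 + L^{2}\right)$)
$\frac{f{\left(-167,245 \right)}}{n{\left(-215 \right)}} = \frac{-119 + 245}{\left(-2\right) \left(-215\right) \left(1 + \left(-215\right)^{2}\right)} = \frac{126}{\left(-2\right) \left(-215\right) \left(1 + 46225\right)} = \frac{126}{\left(-2\right) \left(-215\right) 46226} = \frac{126}{19877180} = 126 \cdot \frac{1}{19877180} = \frac{63}{9938590}$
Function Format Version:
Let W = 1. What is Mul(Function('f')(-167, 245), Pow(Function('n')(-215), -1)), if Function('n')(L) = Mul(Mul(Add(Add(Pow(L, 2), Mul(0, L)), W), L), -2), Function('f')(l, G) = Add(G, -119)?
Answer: Rational(63, 9938590) ≈ 6.3389e-6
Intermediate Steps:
Function('f')(l, G) = Add(-119, G)
Function('n')(L) = Mul(-2, L, Add(1, Pow(L, 2))) (Function('n')(L) = Mul(Mul(Add(Add(Pow(L, 2), Mul(0, L)), 1), L), -2) = Mul(Mul(Add(Add(Pow(L, 2), 0), 1), L), -2) = Mul(Mul(Add(Pow(L, 2), 1), L), -2) = Mul(Mul(Add(1, Pow(L, 2)), L), -2) = Mul(Mul(L, Add(1, Pow(L, 2))), -2) = Mul(-2, L, Add(1, Pow(L, 2))))
Mul(Function('f')(-167, 245), Pow(Function('n')(-215), -1)) = Mul(Add(-119, 245), Pow(Mul(-2, -215, Add(1, Pow(-215, 2))), -1)) = Mul(126, Pow(Mul(-2, -215, Add(1, 46225)), -1)) = Mul(126, Pow(Mul(-2, -215, 46226), -1)) = Mul(126, Pow(19877180, -1)) = Mul(126, Rational(1, 19877180)) = Rational(63, 9938590)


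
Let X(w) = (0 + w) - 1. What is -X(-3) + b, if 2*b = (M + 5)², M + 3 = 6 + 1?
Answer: 89/2 ≈ 44.500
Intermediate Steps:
X(w) = -1 + w (X(w) = w - 1 = -1 + w)
M = 4 (M = -3 + (6 + 1) = -3 + 7 = 4)
b = 81/2 (b = (4 + 5)²/2 = (½)*9² = (½)*81 = 81/2 ≈ 40.500)
-X(-3) + b = -(-1 - 3) + 81/2 = -1*(-4) + 81/2 = 4 + 81/2 = 89/2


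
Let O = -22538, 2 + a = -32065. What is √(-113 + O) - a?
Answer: 32067 + I*√22651 ≈ 32067.0 + 150.5*I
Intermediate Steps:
a = -32067 (a = -2 - 32065 = -32067)
√(-113 + O) - a = √(-113 - 22538) - 1*(-32067) = √(-22651) + 32067 = I*√22651 + 32067 = 32067 + I*√22651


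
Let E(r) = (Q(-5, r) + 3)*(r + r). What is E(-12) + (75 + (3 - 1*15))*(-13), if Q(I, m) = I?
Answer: -771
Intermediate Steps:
E(r) = -4*r (E(r) = (-5 + 3)*(r + r) = -4*r)
E(-12) + (75 + (3 - 1*15))*(-13) = -4*(-12) + (75 + (3 - 1*15))*(-13) = 48 + (75 + (3 - 15))*(-13) = 48 + (75 - 12)*(-13) = 48 + 63*(-13) = 48 - 819 = -771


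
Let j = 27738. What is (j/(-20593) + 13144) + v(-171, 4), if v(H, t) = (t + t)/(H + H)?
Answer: 46280495462/3521403 ≈ 13143.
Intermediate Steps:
v(H, t) = t/H (v(H, t) = (2*t)/((2*H)) = (2*t)*(1/(2*H)) = t/H)
(j/(-20593) + 13144) + v(-171, 4) = (27738/(-20593) + 13144) + 4/(-171) = (27738*(-1/20593) + 13144) + 4*(-1/171) = (-27738/20593 + 13144) - 4/171 = 270646654/20593 - 4/171 = 46280495462/3521403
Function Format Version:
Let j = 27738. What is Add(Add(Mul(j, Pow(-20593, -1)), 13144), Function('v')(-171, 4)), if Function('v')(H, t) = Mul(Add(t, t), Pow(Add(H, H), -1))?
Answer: Rational(46280495462, 3521403) ≈ 13143.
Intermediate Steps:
Function('v')(H, t) = Mul(t, Pow(H, -1)) (Function('v')(H, t) = Mul(Mul(2, t), Pow(Mul(2, H), -1)) = Mul(Mul(2, t), Mul(Rational(1, 2), Pow(H, -1))) = Mul(t, Pow(H, -1)))
Add(Add(Mul(j, Pow(-20593, -1)), 13144), Function('v')(-171, 4)) = Add(Add(Mul(27738, Pow(-20593, -1)), 13144), Mul(4, Pow(-171, -1))) = Add(Add(Mul(27738, Rational(-1, 20593)), 13144), Mul(4, Rational(-1, 171))) = Add(Add(Rational(-27738, 20593), 13144), Rational(-4, 171)) = Add(Rational(270646654, 20593), Rational(-4, 171)) = Rational(46280495462, 3521403)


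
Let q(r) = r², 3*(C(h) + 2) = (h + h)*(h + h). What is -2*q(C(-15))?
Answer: -177608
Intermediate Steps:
C(h) = -2 + 4*h²/3 (C(h) = -2 + ((h + h)*(h + h))/3 = -2 + ((2*h)*(2*h))/3 = -2 + (4*h²)/3 = -2 + 4*h²/3)
-2*q(C(-15)) = -2*(-2 + (4/3)*(-15)²)² = -2*(-2 + (4/3)*225)² = -2*(-2 + 300)² = -2*298² = -2*88804 = -177608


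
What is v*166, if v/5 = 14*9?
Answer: 104580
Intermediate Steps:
v = 630 (v = 5*(14*9) = 5*126 = 630)
v*166 = 630*166 = 104580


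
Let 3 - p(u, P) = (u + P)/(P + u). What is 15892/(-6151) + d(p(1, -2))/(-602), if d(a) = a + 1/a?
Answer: -19164723/7405804 ≈ -2.5878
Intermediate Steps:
p(u, P) = 2 (p(u, P) = 3 - (u + P)/(P + u) = 3 - (P + u)/(P + u) = 3 - 1*1 = 3 - 1 = 2)
15892/(-6151) + d(p(1, -2))/(-602) = 15892/(-6151) + (2 + 1/2)/(-602) = 15892*(-1/6151) + (2 + ½)*(-1/602) = -15892/6151 + (5/2)*(-1/602) = -15892/6151 - 5/1204 = -19164723/7405804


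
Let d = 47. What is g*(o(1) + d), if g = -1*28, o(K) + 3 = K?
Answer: -1260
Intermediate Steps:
o(K) = -3 + K
g = -28
g*(o(1) + d) = -28*((-3 + 1) + 47) = -28*(-2 + 47) = -28*45 = -1260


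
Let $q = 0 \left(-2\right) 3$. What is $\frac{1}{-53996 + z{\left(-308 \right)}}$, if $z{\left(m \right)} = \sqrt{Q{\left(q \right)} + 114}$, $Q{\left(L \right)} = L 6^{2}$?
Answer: $- \frac{26998}{1457783951} - \frac{\sqrt{114}}{2915567902} \approx -1.8524 \cdot 10^{-5}$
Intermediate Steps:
$q = 0$ ($q = 0 \cdot 3 = 0$)
$Q{\left(L \right)} = 36 L$ ($Q{\left(L \right)} = L 36 = 36 L$)
$z{\left(m \right)} = \sqrt{114}$ ($z{\left(m \right)} = \sqrt{36 \cdot 0 + 114} = \sqrt{0 + 114} = \sqrt{114}$)
$\frac{1}{-53996 + z{\left(-308 \right)}} = \frac{1}{-53996 + \sqrt{114}}$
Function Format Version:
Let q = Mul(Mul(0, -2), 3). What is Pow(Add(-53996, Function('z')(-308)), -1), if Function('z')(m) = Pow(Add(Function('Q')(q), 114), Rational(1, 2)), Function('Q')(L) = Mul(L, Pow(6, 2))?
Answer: Add(Rational(-26998, 1457783951), Mul(Rational(-1, 2915567902), Pow(114, Rational(1, 2)))) ≈ -1.8524e-5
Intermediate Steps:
q = 0 (q = Mul(0, 3) = 0)
Function('Q')(L) = Mul(36, L) (Function('Q')(L) = Mul(L, 36) = Mul(36, L))
Function('z')(m) = Pow(114, Rational(1, 2)) (Function('z')(m) = Pow(Add(Mul(36, 0), 114), Rational(1, 2)) = Pow(Add(0, 114), Rational(1, 2)) = Pow(114, Rational(1, 2)))
Pow(Add(-53996, Function('z')(-308)), -1) = Pow(Add(-53996, Pow(114, Rational(1, 2))), -1)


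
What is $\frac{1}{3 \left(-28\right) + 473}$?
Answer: $\frac{1}{389} \approx 0.0025707$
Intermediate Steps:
$\frac{1}{3 \left(-28\right) + 473} = \frac{1}{-84 + 473} = \frac{1}{389}$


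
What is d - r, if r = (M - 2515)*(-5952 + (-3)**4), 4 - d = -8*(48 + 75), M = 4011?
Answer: 8784004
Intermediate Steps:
d = 988 (d = 4 - (-8)*(48 + 75) = 4 - (-8)*123 = 4 - 1*(-984) = 4 + 984 = 988)
r = -8783016 (r = (4011 - 2515)*(-5952 + (-3)**4) = 1496*(-5952 + 81) = 1496*(-5871) = -8783016)
d - r = 988 - 1*(-8783016) = 988 + 8783016 = 8784004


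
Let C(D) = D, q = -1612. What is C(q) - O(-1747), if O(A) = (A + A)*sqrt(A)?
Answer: -1612 + 3494*I*sqrt(1747) ≈ -1612.0 + 1.4604e+5*I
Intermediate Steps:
O(A) = 2*A**(3/2) (O(A) = (2*A)*sqrt(A) = 2*A**(3/2))
C(q) - O(-1747) = -1612 - 2*(-1747)**(3/2) = -1612 - 2*(-1747*I*sqrt(1747)) = -1612 - (-3494)*I*sqrt(1747) = -1612 + 3494*I*sqrt(1747)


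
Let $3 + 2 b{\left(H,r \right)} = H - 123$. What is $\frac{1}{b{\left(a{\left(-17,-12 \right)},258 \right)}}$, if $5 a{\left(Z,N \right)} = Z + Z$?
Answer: $- \frac{5}{332} \approx -0.01506$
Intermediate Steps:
$a{\left(Z,N \right)} = \frac{2 Z}{5}$ ($a{\left(Z,N \right)} = \frac{Z + Z}{5} = \frac{2 Z}{5}$)
$b{\left(H,r \right)} = -63 + \frac{H}{2}$ ($b{\left(H,r \right)} = - \frac{3}{2} + \frac{H - 123}{2} = - \frac{3}{2} + \frac{-123 + H}{2} = - \frac{3}{2} + \left(- \frac{123}{2} + \frac{H}{2}\right) = -63 + \frac{H}{2}$)
$\frac{1}{b{\left(a{\left(-17,-12 \right)},258 \right)}} = \frac{1}{-63 + \frac{\frac{2}{5} \left(-17\right)}{2}} = \frac{1}{-63 + \frac{1}{2} \left(- \frac{34}{5}\right)} = \frac{1}{-63 - \frac{17}{5}} = \frac{1}{- \frac{332}{5}} = - \frac{5}{332}$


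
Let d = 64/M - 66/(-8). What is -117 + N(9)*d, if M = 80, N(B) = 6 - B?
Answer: -2883/20 ≈ -144.15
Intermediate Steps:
d = 181/20 (d = 64/80 - 66/(-8) = 64*(1/80) - 66*(-⅛) = ⅘ + 33/4 = 181/20 ≈ 9.0500)
-117 + N(9)*d = -117 + (6 - 1*9)*(181/20) = -117 + (6 - 9)*(181/20) = -117 - 3*181/20 = -117 - 543/20 = -2883/20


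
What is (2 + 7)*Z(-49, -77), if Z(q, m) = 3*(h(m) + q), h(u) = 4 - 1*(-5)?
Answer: -1080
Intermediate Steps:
h(u) = 9 (h(u) = 4 + 5 = 9)
Z(q, m) = 27 + 3*q (Z(q, m) = 3*(9 + q) = 27 + 3*q)
(2 + 7)*Z(-49, -77) = (2 + 7)*(27 + 3*(-49)) = 9*(27 - 147) = 9*(-120) = -1080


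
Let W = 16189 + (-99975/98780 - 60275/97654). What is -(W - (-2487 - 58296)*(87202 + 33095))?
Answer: -7053374583929640565/964626212 ≈ -7.3120e+9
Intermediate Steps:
W = 15614762053753/964626212 (W = 16189 + (-99975*1/98780 - 60275*1/97654) = 16189 + (-19995/19756 - 60275/97654) = 16189 - 1571692315/964626212 = 15614762053753/964626212 ≈ 16187.)
-(W - (-2487 - 58296)*(87202 + 33095)) = -(15614762053753/964626212 - (-2487 - 58296)*(87202 + 33095)) = -(15614762053753/964626212 - (-60783)*120297) = -(15614762053753/964626212 - 1*(-7312012551)) = -(15614762053753/964626212 + 7312012551) = -1*7053374583929640565/964626212 = -7053374583929640565/964626212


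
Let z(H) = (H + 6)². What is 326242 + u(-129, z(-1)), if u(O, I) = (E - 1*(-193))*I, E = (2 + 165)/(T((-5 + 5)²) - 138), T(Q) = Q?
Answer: 45683071/138 ≈ 3.3104e+5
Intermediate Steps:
z(H) = (6 + H)²
E = -167/138 (E = (2 + 165)/((-5 + 5)² - 138) = 167/(0² - 138) = 167/(0 - 138) = 167/(-138) = 167*(-1/138) = -167/138 ≈ -1.2101)
u(O, I) = 26467*I/138 (u(O, I) = (-167/138 - 1*(-193))*I = (-167/138 + 193)*I = 26467*I/138)
326242 + u(-129, z(-1)) = 326242 + 26467*(6 - 1)²/138 = 326242 + (26467/138)*5² = 326242 + (26467/138)*25 = 326242 + 661675/138 = 45683071/138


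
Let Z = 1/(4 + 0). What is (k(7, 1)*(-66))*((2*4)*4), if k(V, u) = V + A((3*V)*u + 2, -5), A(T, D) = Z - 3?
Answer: -8976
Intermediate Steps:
Z = ¼ (Z = 1/4 = ¼ ≈ 0.25000)
A(T, D) = -11/4 (A(T, D) = ¼ - 3 = -11/4)
k(V, u) = -11/4 + V (k(V, u) = V - 11/4 = -11/4 + V)
(k(7, 1)*(-66))*((2*4)*4) = ((-11/4 + 7)*(-66))*((2*4)*4) = ((17/4)*(-66))*(8*4) = -561/2*32 = -8976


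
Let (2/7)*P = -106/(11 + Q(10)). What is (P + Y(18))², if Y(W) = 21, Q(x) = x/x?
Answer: 14161/144 ≈ 98.340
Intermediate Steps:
Q(x) = 1
P = -371/12 (P = 7*(-106/(11 + 1))/2 = 7*(-106/12)/2 = 7*(-106*1/12)/2 = (7/2)*(-53/6) = -371/12 ≈ -30.917)
(P + Y(18))² = (-371/12 + 21)² = (-119/12)² = 14161/144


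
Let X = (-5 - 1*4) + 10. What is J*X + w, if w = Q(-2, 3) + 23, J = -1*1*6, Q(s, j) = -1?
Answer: 16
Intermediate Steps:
J = -6 (J = -1*6 = -6)
X = 1 (X = (-5 - 4) + 10 = -9 + 10 = 1)
w = 22 (w = -1 + 23 = 22)
J*X + w = -6*1 + 22 = -6 + 22 = 16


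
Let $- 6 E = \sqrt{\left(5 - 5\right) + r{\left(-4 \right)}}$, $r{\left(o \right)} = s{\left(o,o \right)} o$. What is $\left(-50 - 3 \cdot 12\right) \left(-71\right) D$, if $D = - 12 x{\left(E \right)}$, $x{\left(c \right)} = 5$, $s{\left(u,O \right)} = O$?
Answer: $-366360$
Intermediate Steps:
$r{\left(o \right)} = o^{2}$ ($r{\left(o \right)} = o o = o^{2}$)
$E = - \frac{2}{3}$ ($E = - \frac{\sqrt{\left(5 - 5\right) + \left(-4\right)^{2}}}{6} = - \frac{\sqrt{0 + 16}}{6} = - \frac{\sqrt{16}}{6} = \left(- \frac{1}{6}\right) 4 = - \frac{2}{3} \approx -0.66667$)
$D = -60$ ($D = \left(-12\right) 5 = -60$)
$\left(-50 - 3 \cdot 12\right) \left(-71\right) D = \left(-50 - 3 \cdot 12\right) \left(-71\right) \left(-60\right) = \left(-50 - 36\right) \left(-71\right) \left(-60\right) = \left(-86\right) \left(-71\right) \left(-60\right) = 6106 \left(-60\right) = -366360$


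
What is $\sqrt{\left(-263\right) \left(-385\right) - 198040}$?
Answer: $i \sqrt{96785} \approx 311.1 i$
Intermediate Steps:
$\sqrt{\left(-263\right) \left(-385\right) - 198040} = \sqrt{101255 - 198040} = \sqrt{-96785} = i \sqrt{96785}$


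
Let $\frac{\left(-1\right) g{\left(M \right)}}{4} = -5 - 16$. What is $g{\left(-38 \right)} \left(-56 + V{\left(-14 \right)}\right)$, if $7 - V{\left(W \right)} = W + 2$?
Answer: $-3108$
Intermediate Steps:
$V{\left(W \right)} = 5 - W$ ($V{\left(W \right)} = 7 - \left(W + 2\right) = 7 - \left(2 + W\right) = 5 - W$)
$g{\left(M \right)} = 84$ ($g{\left(M \right)} = - 4 \left(-5 - 16\right) = \left(-4\right) \left(-21\right) = 84$)
$g{\left(-38 \right)} \left(-56 + V{\left(-14 \right)}\right) = 84 \left(-56 + \left(5 - -14\right)\right) = 84 \left(-56 + \left(5 + 14\right)\right) = 84 \left(-56 + 19\right) = 84 \left(-37\right) = -3108$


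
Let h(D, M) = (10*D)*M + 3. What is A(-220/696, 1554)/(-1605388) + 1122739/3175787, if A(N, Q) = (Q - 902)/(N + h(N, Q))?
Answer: 22642603144412399/64047002808137161 ≈ 0.35353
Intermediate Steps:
h(D, M) = 3 + 10*D*M (h(D, M) = 10*D*M + 3 = 3 + 10*D*M)
A(N, Q) = (-902 + Q)/(3 + N + 10*N*Q) (A(N, Q) = (Q - 902)/(N + (3 + 10*N*Q)) = (-902 + Q)/(3 + N + 10*N*Q))
A(-220/696, 1554)/(-1605388) + 1122739/3175787 = ((-902 + 1554)/(3 - 220/696 + 10*(-220/696)*1554))/(-1605388) + 1122739/3175787 = (652/(3 - 220*1/696 + 10*(-220*1/696)*1554))*(-1/1605388) + 1122739*(1/3175787) = (652/(3 - 55/174 + 10*(-55/174)*1554))*(-1/1605388) + 1122739/3175787 = (652/(3 - 55/174 - 142450/29))*(-1/1605388) + 1122739/3175787 = (652/(-854233/174))*(-1/1605388) + 1122739/3175787 = -174/854233*652*(-1/1605388) + 1122739/3175787 = -113448/854233*(-1/1605388) + 1122739/3175787 = 28362/342843851851 + 1122739/3175787 = 22642603144412399/64047002808137161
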